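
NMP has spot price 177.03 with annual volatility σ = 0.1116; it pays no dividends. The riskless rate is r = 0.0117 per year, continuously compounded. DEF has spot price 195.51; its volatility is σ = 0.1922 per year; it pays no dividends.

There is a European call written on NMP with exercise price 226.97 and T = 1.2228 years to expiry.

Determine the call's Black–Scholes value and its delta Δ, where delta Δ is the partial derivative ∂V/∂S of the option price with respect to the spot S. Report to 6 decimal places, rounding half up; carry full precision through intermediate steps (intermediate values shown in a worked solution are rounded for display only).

σ√T = 0.1116·√1.2228 = 0.123408
d₁ = (ln(S/K) + (r+σ²/2)T) / (σ√T) = (ln(177.03/226.97) + (0.0117+0.1116²/2)·1.2228) / 0.123408 = (-0.248499 + 0.021921) / 0.123408 = -1.836007
d₂ = d₁ − σ√T = -1.836007 − 0.123408 = -1.959414
e^{−rT} = 0.985795
N(d₁) = 0.033178,  N(d₂) = 0.025032
Call price V = S·N(d₁) − K·e^{−rT}·N(d₂) = 5.873562 − 5.600842 = 0.272720
Δ = N(d₁) = 0.033178

price = 0.272720
Δ = 0.033178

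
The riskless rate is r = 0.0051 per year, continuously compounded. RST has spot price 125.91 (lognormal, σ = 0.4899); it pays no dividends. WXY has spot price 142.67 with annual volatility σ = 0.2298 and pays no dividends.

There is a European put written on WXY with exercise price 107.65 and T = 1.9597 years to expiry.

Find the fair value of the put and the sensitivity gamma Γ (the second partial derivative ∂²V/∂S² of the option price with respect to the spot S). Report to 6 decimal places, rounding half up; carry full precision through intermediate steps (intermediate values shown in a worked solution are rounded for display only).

σ√T = 0.2298·√1.9597 = 0.321695
d₁ = (ln(S/K) + (r+σ²/2)T) / (σ√T) = (ln(142.67/107.65) + (0.0051+0.2298²/2)·1.9597) / 0.321695 = (0.281649 + 0.061738) / 0.321695 = 1.067431
d₂ = d₁ − σ√T = 1.067431 − 0.321695 = 0.745735
e^{−rT} = 0.990055
N(−d₁) = 0.142889,  N(−d₂) = 0.227914
Put price V = K·e^{−rT}·N(−d₂) − S·N(−d₁) = 24.290918 − 20.385935 = 3.904983
φ(d₁) = (1/√(2π))·e^{−d₁²/2} = 0.225679
Γ = φ(d₁) / (S·σ·√T) = 0.004917

price = 3.904983
Γ = 0.004917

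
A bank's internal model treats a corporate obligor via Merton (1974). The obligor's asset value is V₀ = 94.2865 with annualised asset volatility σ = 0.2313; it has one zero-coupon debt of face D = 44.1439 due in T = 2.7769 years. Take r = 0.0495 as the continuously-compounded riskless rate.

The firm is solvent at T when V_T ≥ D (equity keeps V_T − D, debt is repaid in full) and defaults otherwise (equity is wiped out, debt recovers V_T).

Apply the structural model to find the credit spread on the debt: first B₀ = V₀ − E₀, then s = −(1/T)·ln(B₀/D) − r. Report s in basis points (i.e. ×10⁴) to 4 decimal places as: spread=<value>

With assets at 94.2865 and a single debt payment of 44.1439 at 2.7769 years:
d₁ = [ln(V₀/D) + (r + σ²/2)T] / (σ√T)
   = [ln(94.2865/44.1439) + (0.0495 + 0.5·0.2313²)·2.7769] / (0.2313·√2.7769)
   = [0.758883 + 0.211738] / 0.385439 = 2.518223
d₂ = d₁ − σ√T = 2.518223 − 0.385439 = 2.132784
N(d₁) = 0.994103,  N(d₂) = 0.983529,  e^(−rT) = 0.871572
E₀ = V₀·N(d₁) − D·e^(−rT)·N(d₂)
   = 94.2865·0.994103 − 44.1439·0.871572·0.983529 = 55.889579
B₀ = V₀ − E₀ = 94.2865 − 55.889579 = 38.396921
spread = −(1/T)·ln(B₀/D) − r = −(1/2.7769)·ln(38.396921/44.1439) − 0.0495 = 0.00072776
in basis points: 0.00072776 × 10⁴ = 7.2776 bp

spread=7.2776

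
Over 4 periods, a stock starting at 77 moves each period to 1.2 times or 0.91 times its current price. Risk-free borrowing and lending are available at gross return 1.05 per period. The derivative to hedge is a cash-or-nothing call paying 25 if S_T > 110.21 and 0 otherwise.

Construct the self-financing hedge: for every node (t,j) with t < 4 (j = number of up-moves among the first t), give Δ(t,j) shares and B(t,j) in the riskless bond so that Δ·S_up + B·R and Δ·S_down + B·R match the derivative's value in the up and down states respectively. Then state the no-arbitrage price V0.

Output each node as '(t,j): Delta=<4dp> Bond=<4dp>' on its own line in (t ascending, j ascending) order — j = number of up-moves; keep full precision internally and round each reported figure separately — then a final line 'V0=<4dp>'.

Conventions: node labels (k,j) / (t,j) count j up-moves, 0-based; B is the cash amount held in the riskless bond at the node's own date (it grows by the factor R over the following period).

No-arbitrage ⇒ martingale measure with p* = (R−d)/(u−d) = 0.4828.
Expiry values: V(4,0)=0.0000, V(4,1)=0.0000, V(4,2)=0.0000, V(4,3)=25.0000, V(4,4)=25.0000
  t=3,j=0: stock 58.0250 → up 69.6300 (V=0.0000), down 52.8027 (V=0.0000). Price 0.0000; hedge Δ=0.0000, bond B=0.0000.
  t=3,j=1: stock 76.5164 → up 91.8197 (V=0.0000), down 69.6300 (V=0.0000). Price 0.0000; hedge Δ=0.0000, bond B=0.0000.
  t=3,j=2: stock 100.9008 → up 121.0810 (V=25.0000), down 91.8197 (V=0.0000). Price 11.4943; hedge Δ=0.8544, bond B=-74.7126.
  t=3,j=3: stock 133.0560 → up 159.6672 (V=25.0000), down 121.0810 (V=25.0000). Price 23.8095; hedge Δ=0.0000, bond B=23.8095.
  t=2,j=0: stock 63.7637 → up 76.5164 (V=0.0000), down 58.0250 (V=0.0000). Price 0.0000; hedge Δ=0.0000, bond B=0.0000.
  t=2,j=1: stock 84.0840 → up 100.9008 (V=11.4943), down 76.5164 (V=0.0000). Price 5.2847; hedge Δ=0.4714, bond B=-34.3506.
  t=2,j=2: stock 110.8800 → up 133.0560 (V=23.8095), down 100.9008 (V=11.4943). Price 16.6091; hedge Δ=0.3830, bond B=-25.8574.
  t=1,j=0: stock 70.0700 → up 84.0840 (V=5.2847), down 63.7637 (V=0.0000). Price 2.4298; hedge Δ=0.2601, bond B=-15.7934.
  t=1,j=1: stock 92.4000 → up 110.8800 (V=16.6091), down 84.0840 (V=5.2847). Price 10.2397; hedge Δ=0.4226, bond B=-28.8099.
  t=0,j=0: stock 77.0000 → up 92.4000 (V=10.2397), down 70.0700 (V=2.4298). Price 5.9048; hedge Δ=0.3498, bond B=-21.0259.
As a check, the time-0 holding Δ(0,0)·S0 + B(0,0) comes to 5.9048 — exactly V0.

(0,0): Delta=0.3498 Bond=-21.0259
(1,0): Delta=0.2601 Bond=-15.7934
(1,1): Delta=0.4226 Bond=-28.8099
(2,0): Delta=0.0000 Bond=0.0000
(2,1): Delta=0.4714 Bond=-34.3506
(2,2): Delta=0.3830 Bond=-25.8574
(3,0): Delta=0.0000 Bond=0.0000
(3,1): Delta=0.0000 Bond=0.0000
(3,2): Delta=0.8544 Bond=-74.7126
(3,3): Delta=0.0000 Bond=23.8095
V0=5.9048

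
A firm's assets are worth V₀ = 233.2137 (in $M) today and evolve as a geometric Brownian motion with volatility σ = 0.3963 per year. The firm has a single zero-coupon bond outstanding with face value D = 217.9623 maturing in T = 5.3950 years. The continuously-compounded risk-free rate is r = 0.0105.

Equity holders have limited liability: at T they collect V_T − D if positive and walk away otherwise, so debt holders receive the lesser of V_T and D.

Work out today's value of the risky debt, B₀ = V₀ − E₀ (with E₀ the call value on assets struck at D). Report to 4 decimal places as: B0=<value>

Equity is a call on the firm's assets struck at D = 217.9623:
d₁ = [ln(V₀/D) + (r + σ²/2)T] / (σ√T)
   = [ln(233.2137/217.9623) + (0.0105 + 0.5·0.3963²)·5.3950] / (0.3963·√5.3950)
   = [0.067633 + 0.480300] / 0.920492 = 0.595261
d₂ = d₁ − σ√T = 0.595261 − 0.920492 = -0.325230
N(d₁) = 0.724166,  N(d₂) = 0.372503,  e^(−rT) = 0.944927
E₀ = V₀·N(d₁) − D·e^(−rT)·N(d₂)
   = 233.2137·0.724166 − 217.9623·0.944927·0.372503 = 92.165098
B₀ = V₀ − E₀ = 233.2137 − 92.165098 = 141.048602

B0=141.0486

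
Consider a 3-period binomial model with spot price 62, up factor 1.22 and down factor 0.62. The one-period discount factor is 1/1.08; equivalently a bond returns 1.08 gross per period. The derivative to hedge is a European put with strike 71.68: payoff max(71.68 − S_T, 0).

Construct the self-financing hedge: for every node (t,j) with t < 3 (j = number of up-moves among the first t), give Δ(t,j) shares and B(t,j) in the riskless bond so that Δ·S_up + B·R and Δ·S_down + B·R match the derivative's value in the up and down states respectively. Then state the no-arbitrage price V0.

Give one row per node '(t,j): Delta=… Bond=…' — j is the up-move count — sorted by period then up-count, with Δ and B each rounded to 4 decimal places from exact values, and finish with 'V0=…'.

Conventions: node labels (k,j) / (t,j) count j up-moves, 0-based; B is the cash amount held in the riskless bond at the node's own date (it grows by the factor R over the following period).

No-arbitrage ⇒ martingale measure with p* = (R−d)/(u−d) = 0.7667.
At maturity the claim pays: V(3,0)=56.9037, V(3,1)=42.6040, V(3,2)=14.4659, V(3,3)=0.0000
  t=2,j=0: stock 23.8328 → up 29.0760 (V=42.6040), down 14.7763 (V=56.9037). Price 42.5376; hedge Δ=-1.0000, bond B=66.3704.
  t=2,j=1: stock 46.8968 → up 57.2141 (V=14.4659), down 29.0760 (V=42.6040). Price 19.4736; hedge Δ=-1.0000, bond B=66.3704.
  t=2,j=2: stock 92.2808 → up 112.5826 (V=0.0000), down 57.2141 (V=14.4659). Price 3.1253; hedge Δ=-0.2613, bond B=27.2352.
  t=1,j=0: stock 38.4400 → up 46.8968 (V=19.4736), down 23.8328 (V=42.5376). Price 23.0140; hedge Δ=-1.0000, bond B=61.4540.
  t=1,j=1: stock 75.6400 → up 92.2808 (V=3.1253), down 46.8968 (V=19.4736). Price 6.4259; hedge Δ=-0.3602, bond B=33.6729.
  t=0,j=0: stock 62.0000 → up 75.6400 (V=6.4259), down 38.4400 (V=23.0140). Price 9.5337; hedge Δ=-0.4459, bond B=37.1807.
As a check, the time-0 holding Δ(0,0)·S0 + B(0,0) comes to 9.5337 — exactly V0.

(0,0): Delta=-0.4459 Bond=37.1807
(1,0): Delta=-1.0000 Bond=61.4540
(1,1): Delta=-0.3602 Bond=33.6729
(2,0): Delta=-1.0000 Bond=66.3704
(2,1): Delta=-1.0000 Bond=66.3704
(2,2): Delta=-0.2613 Bond=27.2352
V0=9.5337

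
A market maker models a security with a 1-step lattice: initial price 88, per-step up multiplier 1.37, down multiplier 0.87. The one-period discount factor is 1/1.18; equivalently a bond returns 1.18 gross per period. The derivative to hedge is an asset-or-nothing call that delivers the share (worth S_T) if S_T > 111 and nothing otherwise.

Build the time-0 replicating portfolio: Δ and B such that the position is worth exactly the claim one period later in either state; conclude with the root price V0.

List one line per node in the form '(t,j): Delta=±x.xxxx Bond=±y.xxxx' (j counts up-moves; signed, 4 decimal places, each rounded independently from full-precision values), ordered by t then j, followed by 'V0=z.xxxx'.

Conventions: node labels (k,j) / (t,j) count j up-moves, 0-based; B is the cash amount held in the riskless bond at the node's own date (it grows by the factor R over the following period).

(0,0): Delta=2.7400 Bond=-177.7749
V0=63.3451

No-arbitrage ⇒ martingale measure with p* = (R−d)/(u−d) = 0.6200.
Terminal payoffs: V(1,0)=0.0000, V(1,1)=120.5600
Node (0,0) S=88.0000: V=(p*·120.5600+(1−p*)·0.0000)/1.18=63.3451; Δ=(120.5600−0.0000)/(120.5600−76.5600)=2.7400; B=V−Δ·S=-177.7749
Verification: the root portfolio costs Δ(0,0)·S0 + B(0,0) = 63.3451, matching V0.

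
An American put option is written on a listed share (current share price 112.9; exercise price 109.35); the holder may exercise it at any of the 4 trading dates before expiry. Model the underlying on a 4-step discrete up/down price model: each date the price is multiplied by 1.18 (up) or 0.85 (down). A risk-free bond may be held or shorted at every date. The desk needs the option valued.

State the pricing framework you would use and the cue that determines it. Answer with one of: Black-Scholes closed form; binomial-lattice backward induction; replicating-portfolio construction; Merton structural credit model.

Key observation: an American put (K = 109.35, S₀ = 112.9) on a 4-date tree has no closed form — the optimal stopping decision is embedded and must be resolved recursively from expiry.

framework: binomial-lattice backward induction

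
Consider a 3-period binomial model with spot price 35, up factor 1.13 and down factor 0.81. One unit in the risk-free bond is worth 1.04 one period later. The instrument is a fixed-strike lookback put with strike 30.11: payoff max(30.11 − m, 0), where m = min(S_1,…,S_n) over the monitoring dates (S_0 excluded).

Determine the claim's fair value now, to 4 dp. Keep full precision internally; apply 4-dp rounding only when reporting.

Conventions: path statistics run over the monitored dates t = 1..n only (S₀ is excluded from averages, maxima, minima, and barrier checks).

Under the martingale measure an up-move has probability p* = 0.7188; value the claim as the probability-weighted average of per-path payoffs, discounted 3 periods at R = 1.04.
Enumerate all 2^3 = 8 price paths (U = up ×1.13, D = down ×0.81); each path with k up-moves has probability p*^k·(1−p*)^(3−k).
DDD: m=18.6004, payoff=11.5096, prob=0.022247
UDD: m=25.9488, payoff=4.1612, prob=0.056854
DUD: m=25.9488, payoff=4.1612, prob=0.056854
UUD: m=36.2001, payoff=0.0000, prob=0.145294
DDU: m=22.9635, payoff=7.1465, prob=0.056854
UDU: m=32.0355, payoff=0.0000, prob=0.145294
DUU: m=28.3500, payoff=1.7600, prob=0.145294
UUU: m=39.5500, payoff=0.0000, prob=0.371307
Price = Σ prob·payoff / R^3 = 1.391252 / 1.124864 = 1.2368

price = 1.2368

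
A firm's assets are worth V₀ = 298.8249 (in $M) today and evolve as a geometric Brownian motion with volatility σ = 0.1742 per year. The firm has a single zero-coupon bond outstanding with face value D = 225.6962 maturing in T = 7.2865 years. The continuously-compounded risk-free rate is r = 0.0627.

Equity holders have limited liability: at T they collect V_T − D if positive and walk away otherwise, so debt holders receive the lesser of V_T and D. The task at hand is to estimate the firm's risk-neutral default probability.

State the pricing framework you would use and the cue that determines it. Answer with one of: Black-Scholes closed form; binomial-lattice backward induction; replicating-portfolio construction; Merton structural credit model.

framework: Merton structural credit model

Key observation: the question is about default risk generated by asset-value dynamics against a debt face of 225.6962 — the structural framework prices exactly that.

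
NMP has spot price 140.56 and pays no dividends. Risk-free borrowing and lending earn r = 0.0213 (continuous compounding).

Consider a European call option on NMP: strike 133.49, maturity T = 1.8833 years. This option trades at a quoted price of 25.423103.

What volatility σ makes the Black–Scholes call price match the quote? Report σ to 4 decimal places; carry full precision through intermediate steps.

sigma = 0.2545

At σ = 0.2545 the Black–Scholes value reproduces the quote:
σ√T = 0.2545·√1.8833 = 0.349259
d₁ = (ln(S/K) + (r+σ²/2)T) / (σ√T) = (ln(140.56/133.49) + (0.0213+0.2545²/2)·1.8833) / 0.349259 = (0.051608 + 0.101105) / 0.349259 = 0.437249
d₂ = d₁ − σ√T = 0.437249 − 0.349259 = 0.087990
e^{−rT} = 0.960680
N(d₁) = 0.669035,  N(d₂) = 0.535058
V = S·N(d₁) − K·e^{−rT}·N(d₂) = 94.039497 − 68.616395 = 25.423103 (matching the quote); vega is positive throughout, so no other σ reproduces this price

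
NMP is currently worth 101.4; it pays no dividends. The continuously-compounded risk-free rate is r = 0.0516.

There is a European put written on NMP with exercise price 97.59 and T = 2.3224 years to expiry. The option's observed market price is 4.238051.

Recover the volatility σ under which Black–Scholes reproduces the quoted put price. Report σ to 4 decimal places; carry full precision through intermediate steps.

sigma = 0.1749

At σ = 0.1749 the Black–Scholes value reproduces the quote:
σ√T = 0.1749·√2.3224 = 0.266538
d₁ = (ln(S/K) + (r+σ²/2)T) / (σ√T) = (ln(101.4/97.59) + (0.0516+0.1749²/2)·2.3224) / 0.266538 = (0.038298 + 0.155357) / 0.266538 = 0.726558
d₂ = d₁ − σ√T = 0.726558 − 0.266538 = 0.460021
e^{−rT} = 0.887066
N(−d₁) = 0.233748,  N(−d₂) = 0.322751
V = K·e^{−rT}·N(−d₂) − S·N(−d₁) = 27.940130 − 23.702078 = 4.238051 (the observed quote) — the price is monotone increasing in volatility, hence this σ is the only solution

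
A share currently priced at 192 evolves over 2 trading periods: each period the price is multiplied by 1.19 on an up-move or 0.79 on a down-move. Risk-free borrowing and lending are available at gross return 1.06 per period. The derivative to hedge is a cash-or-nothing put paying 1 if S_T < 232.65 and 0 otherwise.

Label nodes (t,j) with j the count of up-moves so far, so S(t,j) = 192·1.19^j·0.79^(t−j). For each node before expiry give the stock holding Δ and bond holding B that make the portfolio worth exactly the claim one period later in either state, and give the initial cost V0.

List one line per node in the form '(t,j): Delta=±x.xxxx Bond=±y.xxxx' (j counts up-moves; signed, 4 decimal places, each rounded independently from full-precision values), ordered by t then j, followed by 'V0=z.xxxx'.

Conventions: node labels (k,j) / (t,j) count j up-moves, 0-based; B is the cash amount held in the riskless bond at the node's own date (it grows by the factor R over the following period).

(0,0): Delta=-0.0083 Bond=2.0765
(1,0): Delta=0.0000 Bond=0.9434
(1,1): Delta=-0.0109 Bond=2.8066
V0=0.4845

The replicating-portfolio and risk-neutral prices coincide; use p* = (1.06−0.79)/(1.19−0.79) = 0.6750 for the latter.
Payoffs at expiry: V(2,0)=1.0000, V(2,1)=1.0000, V(2,2)=0.0000
(1,0): S=151.6800. Δ = (V_up−V_dn)/(S_up−S_dn) = (1.0000−1.0000)/(180.4992−119.8272) = 0.0000. V = [p*·1.0000 + (1−p*)·1.0000]/1.06 = 0.9434. B = V − Δ·S = 0.9434.
(1,1): S=228.4800. Δ = (V_up−V_dn)/(S_up−S_dn) = (0.0000−1.0000)/(271.8912−180.4992) = -0.0109. V = [p*·0.0000 + (1−p*)·1.0000]/1.06 = 0.3066. B = V − Δ·S = 2.8066.
(0,0): S=192.0000. Δ = (V_up−V_dn)/(S_up−S_dn) = (0.3066−0.9434)/(228.4800−151.6800) = -0.0083. V = [p*·0.3066 + (1−p*)·0.9434]/1.06 = 0.4845. B = V − Δ·S = 2.0765.
Check: Δ(0,0)·S0 + B(0,0) = 0.4845 = V0.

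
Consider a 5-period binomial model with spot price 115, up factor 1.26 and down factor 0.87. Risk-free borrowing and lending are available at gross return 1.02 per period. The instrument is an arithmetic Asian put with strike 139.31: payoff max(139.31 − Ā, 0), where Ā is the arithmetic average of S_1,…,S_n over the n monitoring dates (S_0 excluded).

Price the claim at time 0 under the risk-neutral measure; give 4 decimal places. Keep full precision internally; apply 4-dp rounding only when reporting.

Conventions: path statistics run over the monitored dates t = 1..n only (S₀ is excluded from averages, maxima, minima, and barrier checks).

price = 22.6224

Under the martingale measure an up-move has probability p* = 0.3846; value the claim as the probability-weighted average of per-path payoffs, discounted 5 periods at R = 1.02.
Enumerate all 2^5 = 32 price paths (U = up ×1.26, D = down ×0.87); each path with k up-moves has probability p*^k·(1−p*)^(5−k).
DDDDD: Ā=77.2046, payoff=62.1054, prob=0.088254
UDDDD: Ā=111.8136, payoff=27.4964, prob=0.055159
DUDDD: Ā=102.8436, payoff=36.4664, prob=0.055159
UUDDD: Ā=148.9458, payoff=0.0000, prob=0.034474
DDUDD: Ā=95.0397, payoff=44.2703, prob=0.055159
UDUDD: Ā=137.6436, payoff=1.6664, prob=0.034474
DUUDD: Ā=128.6736, payoff=10.6364, prob=0.034474
UUUDD: Ā=186.3549, payoff=0.0000, prob=0.021546
DDDUD: Ā=88.2503, payoff=51.0597, prob=0.055159
UDDUD: Ā=127.8107, payoff=11.4993, prob=0.034474
DUDUD: Ā=118.8407, payoff=20.4693, prob=0.034474
UUDUD: Ā=172.1141, payoff=0.0000, prob=0.021546
DDUUD: Ā=111.0368, payoff=28.2732, prob=0.034474
UDUUD: Ā=160.8119, payoff=0.0000, prob=0.021546
DUUUD: Ā=151.8419, payoff=0.0000, prob=0.021546
UUUUD: Ā=219.9090, payoff=0.0000, prob=0.013466
DDDDU: Ā=82.3435, payoff=56.9665, prob=0.055159
UDDDU: Ā=119.2561, payoff=20.0539, prob=0.034474
DUDDU: Ā=110.2861, payoff=29.0239, prob=0.034474
UUDDU: Ā=159.7247, payoff=0.0000, prob=0.021546
DDUDU: Ā=102.4822, payoff=36.8278, prob=0.034474
UDUDU: Ā=148.4225, payoff=0.0000, prob=0.021546
DUUDU: Ā=139.4525, payoff=0.0000, prob=0.021546
UUUDU: Ā=201.9657, payoff=0.0000, prob=0.013466
DDDUU: Ā=95.6928, payoff=43.6172, prob=0.034474
UDDUU: Ā=138.5896, payoff=0.7204, prob=0.021546
DUDUU: Ā=129.6196, payoff=9.6904, prob=0.021546
UUDUU: Ā=187.7249, payoff=0.0000, prob=0.013466
DDUUU: Ā=121.8157, payoff=17.4943, prob=0.021546
UDUUU: Ā=176.4227, payoff=0.0000, prob=0.013466
DUUUU: Ā=167.4527, payoff=0.0000, prob=0.013466
UUUUU: Ā=242.5177, payoff=0.0000, prob=0.008417
Price = Σ prob·payoff / R^5 = 24.976954 / 1.104081 = 22.6224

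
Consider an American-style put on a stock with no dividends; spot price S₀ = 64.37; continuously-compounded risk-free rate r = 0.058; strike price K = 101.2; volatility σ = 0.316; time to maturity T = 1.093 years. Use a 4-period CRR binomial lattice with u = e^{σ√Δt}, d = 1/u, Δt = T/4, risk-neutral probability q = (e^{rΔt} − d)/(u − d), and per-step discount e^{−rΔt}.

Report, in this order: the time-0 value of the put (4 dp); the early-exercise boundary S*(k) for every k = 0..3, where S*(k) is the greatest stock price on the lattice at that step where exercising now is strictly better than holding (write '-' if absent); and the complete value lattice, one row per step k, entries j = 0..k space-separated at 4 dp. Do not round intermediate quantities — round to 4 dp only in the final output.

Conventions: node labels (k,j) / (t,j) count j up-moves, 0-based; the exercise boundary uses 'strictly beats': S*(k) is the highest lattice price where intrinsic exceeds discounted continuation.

price = 36.8300
boundary = 64.3700 54.5689 64.3700 75.9315
tree:
36.8300
46.6311 25.3982
54.9399 36.8300 15.0795
61.9835 46.6311 25.2685 5.6444
67.9547 54.9399 36.8300 11.6305 0.0000

Δt=0.27325, u=1.17961, d=0.84774, q=0.50693, disc=e^(-rΔt)=0.98428
k=4 terminal: V=max(K-S,0) → 67.9547 54.9399 36.8300 11.6305 0.0000
k=3: j=0 S=39.2165 intr=61.9835 cont=60.3923 V=61.9835[EX]; j=1 S=54.5689 intr=46.6311 cont=45.0399 V=46.6311[EX]; j=2 S=75.9315 intr=25.2685 cont=23.6773 V=25.2685[EX]; j=3 S=105.6571 intr=0.0000 cont=5.6444 V=5.6444[hold]  S*(3)=75.9315
k=2: j=0 S=46.2601 intr=54.9399 cont=53.3487 V=54.9399[EX]; j=1 S=64.3700 intr=36.8300 cont=35.2388 V=36.8300[EX]; j=2 S=89.5695 intr=11.6305 cont=15.0795 V=15.0795[hold]  S*(2)=64.3700
k=1: j=0 S=54.5689 intr=46.6311 cont=45.0399 V=46.6311[EX]; j=1 S=75.9315 intr=25.2685 cont=25.3982 V=25.3982[hold]  S*(1)=54.5689
k=0: j=0 S=64.3700 intr=36.8300 cont=35.3035 V=36.8300[EX]  S*(0)=64.3700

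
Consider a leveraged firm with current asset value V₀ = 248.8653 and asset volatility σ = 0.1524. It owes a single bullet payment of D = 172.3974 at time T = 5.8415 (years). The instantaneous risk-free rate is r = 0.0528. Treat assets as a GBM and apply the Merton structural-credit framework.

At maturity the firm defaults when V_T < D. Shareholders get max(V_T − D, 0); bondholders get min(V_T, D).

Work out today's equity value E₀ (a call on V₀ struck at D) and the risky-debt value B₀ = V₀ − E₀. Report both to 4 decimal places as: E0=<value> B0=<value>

E0=123.0678 B0=125.7975

Apply the equity-as-call identities (strike 172.3974, horizon 5.8415 years):
d₁ = [ln(V₀/D) + (r + σ²/2)T] / (σ√T)
   = [ln(248.8653/172.3974) + (0.0528 + 0.5·0.1524²)·5.8415] / (0.1524·√5.8415)
   = [0.367110 + 0.376268] / 0.368339 = 2.018191
d₂ = d₁ − σ√T = 2.018191 − 0.368339 = 1.649852
N(d₁) = 0.978214,  N(d₂) = 0.950513,  e^(−rT) = 0.734598
E₀ = V₀·N(d₁) − D·e^(−rT)·N(d₂)
   = 248.8653·0.978214 − 172.3974·0.734598·0.950513 = 123.067848
B₀ = V₀ − E₀ = 248.8653 − 123.067848 = 125.797452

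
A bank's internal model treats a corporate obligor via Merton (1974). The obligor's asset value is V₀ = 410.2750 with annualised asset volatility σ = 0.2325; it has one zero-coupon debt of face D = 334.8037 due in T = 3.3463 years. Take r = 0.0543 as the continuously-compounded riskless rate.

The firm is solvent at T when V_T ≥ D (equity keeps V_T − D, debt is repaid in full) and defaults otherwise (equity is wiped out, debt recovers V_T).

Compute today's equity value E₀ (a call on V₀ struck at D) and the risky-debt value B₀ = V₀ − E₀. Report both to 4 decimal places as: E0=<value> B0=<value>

Apply the equity-as-call identities (strike 334.8037, horizon 3.3463 years):
d₁ = [ln(V₀/D) + (r + σ²/2)T] / (σ√T)
   = [ln(410.2750/334.8037) + (0.0543 + 0.5·0.2325²)·3.3463] / (0.2325·√3.3463)
   = [0.203283 + 0.272148] / 0.425310 = 1.117848
d₂ = d₁ − σ√T = 1.117848 − 0.425310 = 0.692538
N(d₁) = 0.868184,  N(d₂) = 0.755700,  e^(−rT) = 0.833848
E₀ = V₀·N(d₁) − D·e^(−rT)·N(d₂)
   = 410.2750·0.868184 − 334.8037·0.833848·0.755700 = 145.221266
B₀ = V₀ − E₀ = 410.2750 − 145.221266 = 265.053734

E0=145.2213 B0=265.0537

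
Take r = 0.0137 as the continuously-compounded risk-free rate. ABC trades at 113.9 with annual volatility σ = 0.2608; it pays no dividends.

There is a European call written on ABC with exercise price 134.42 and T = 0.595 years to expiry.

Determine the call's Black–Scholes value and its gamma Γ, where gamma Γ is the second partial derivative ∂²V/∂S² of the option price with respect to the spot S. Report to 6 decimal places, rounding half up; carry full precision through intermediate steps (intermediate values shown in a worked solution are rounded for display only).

σ√T = 0.2608·√0.595 = 0.201171
d₁ = (ln(S/K) + (r+σ²/2)T) / (σ√T) = (ln(113.9/134.42) + (0.0137+0.2608²/2)·0.595) / 0.201171 = (-0.165648 + 0.028386) / 0.201171 = -0.682313
d₂ = d₁ − σ√T = -0.682313 − 0.201171 = -0.883485
e^{−rT} = 0.991882
N(d₁) = 0.247520,  N(d₂) = 0.188487
Call price V = S·N(d₁) − K·e^{−rT}·N(d₂) = 28.192571 − 25.130758 = 3.061813
φ(d₁) = (1/√(2π))·e^{−d₁²/2} = 0.316094
Γ = φ(d₁) / (S·σ·√T) = 0.013795

price = 3.061813
Γ = 0.013795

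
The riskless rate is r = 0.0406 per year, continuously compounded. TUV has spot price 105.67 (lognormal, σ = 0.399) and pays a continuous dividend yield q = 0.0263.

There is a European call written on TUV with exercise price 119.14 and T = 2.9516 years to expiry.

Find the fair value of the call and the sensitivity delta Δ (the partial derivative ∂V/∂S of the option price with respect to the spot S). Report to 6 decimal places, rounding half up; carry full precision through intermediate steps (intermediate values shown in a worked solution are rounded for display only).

σ√T = 0.399·√2.9516 = 0.685491
d₁ = (ln(S/K) + (r−q+σ²/2)T) / (σ√T) = (ln(105.67/119.14) + (0.0406−0.0263+0.399²/2)·2.9516) / 0.685491 = (-0.119978 + 0.277157) / 0.685491 = 0.229293
d₂ = d₁ − σ√T = 0.229293 − 0.685491 = -0.456197
e^{−rT} = 0.887067
e^{−qT} = 0.925309
N(d₁) = 0.590680,  N(d₂) = 0.324124
Call price V = S·e^{−qT}·N(d₁) − K·e^{−rT}·N(d₂) = 57.755137 − 34.255089 = 23.500048
Δ = e^{−qT}·N(d₁) = 0.546561

price = 23.500048
Δ = 0.546561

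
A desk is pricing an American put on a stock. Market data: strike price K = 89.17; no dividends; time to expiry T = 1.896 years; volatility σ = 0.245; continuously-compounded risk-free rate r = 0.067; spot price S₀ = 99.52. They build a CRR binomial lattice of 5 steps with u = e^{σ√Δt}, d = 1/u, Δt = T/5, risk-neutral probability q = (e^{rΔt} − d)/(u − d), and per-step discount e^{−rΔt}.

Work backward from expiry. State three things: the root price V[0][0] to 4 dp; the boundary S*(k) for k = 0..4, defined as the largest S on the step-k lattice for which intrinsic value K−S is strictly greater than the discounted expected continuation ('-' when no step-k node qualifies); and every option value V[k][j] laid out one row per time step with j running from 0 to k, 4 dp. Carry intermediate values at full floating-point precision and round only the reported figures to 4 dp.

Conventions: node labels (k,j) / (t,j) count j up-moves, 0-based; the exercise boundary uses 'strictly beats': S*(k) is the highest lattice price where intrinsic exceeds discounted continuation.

params: Δt=0.37920 u=1.16284 d=0.85996 q=0.54731 e^(-rΔt)=0.97491
t_5 payoffs: 42.3639 25.8785 3.5868 0.0000 0.0000 0.0000
t_4: node(4,0) S=54.4282 payoff=34.7418 vs cont=32.5049 → 34.7418 [stop]  node(4,1) S=73.5982 payoff=15.5718 vs cont=13.3349 → 15.5718 [stop]  node(4,2) S=99.5200 payoff=0.0000 vs cont=1.5830 → 1.5830 [wait]  node(4,3) S=134.5717 payoff=0.0000 vs cont=0.0000 → 0.0000 [wait]  node(4,4) S=181.9687 payoff=0.0000 vs cont=0.0000 → 0.0000 [wait]  ⇒ S*(4)=73.5982
t_3: node(3,0) S=63.2915 payoff=25.8785 vs cont=23.6415 → 25.8785 [stop]  node(3,1) S=85.5832 payoff=3.5868 vs cont=7.7170 → 7.7170 [wait]  node(3,2) S=115.7263 payoff=0.0000 vs cont=0.6986 → 0.6986 [wait]  node(3,3) S=156.4859 payoff=0.0000 vs cont=0.0000 → 0.0000 [wait]  ⇒ S*(3)=63.2915
t_2: node(2,0) S=73.5982 payoff=15.5718 vs cont=15.5387 → 15.5718 [stop]  node(2,1) S=99.5200 payoff=0.0000 vs cont=3.7785 → 3.7785 [wait]  node(2,2) S=134.5717 payoff=0.0000 vs cont=0.3083 → 0.3083 [wait]  ⇒ S*(2)=73.5982
t_1: node(1,0) S=85.5832 payoff=3.5868 vs cont=8.8885 → 8.8885 [wait]  node(1,1) S=115.7263 payoff=0.0000 vs cont=1.8321 → 1.8321 [wait]  ⇒ S*(1)=-
t_0: node(0,0) S=99.5200 payoff=0.0000 vs cont=4.9004 → 4.9004 [wait]  ⇒ S*(0)=-

price = 4.9004
boundary = - - 73.5982 63.2915 73.5982
tree:
4.9004
8.8885 1.8321
15.5718 3.7785 0.3083
25.8785 7.7170 0.6986 0.0000
34.7418 15.5718 1.5830 0.0000 0.0000
42.3639 25.8785 3.5868 0.0000 0.0000 0.0000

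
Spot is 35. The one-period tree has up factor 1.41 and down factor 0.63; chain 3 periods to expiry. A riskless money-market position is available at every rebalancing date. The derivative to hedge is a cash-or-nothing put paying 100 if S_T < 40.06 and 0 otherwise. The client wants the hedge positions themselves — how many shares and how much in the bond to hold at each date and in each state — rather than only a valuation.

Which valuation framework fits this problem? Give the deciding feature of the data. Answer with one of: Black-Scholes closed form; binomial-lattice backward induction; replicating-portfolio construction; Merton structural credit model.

framework: replicating-portfolio construction

Key observation: what is demanded is not a single number but the (Δ, B) position at each node of the 1.41/0.63 tree starting at 35; constructing those positions is the replicating-portfolio method.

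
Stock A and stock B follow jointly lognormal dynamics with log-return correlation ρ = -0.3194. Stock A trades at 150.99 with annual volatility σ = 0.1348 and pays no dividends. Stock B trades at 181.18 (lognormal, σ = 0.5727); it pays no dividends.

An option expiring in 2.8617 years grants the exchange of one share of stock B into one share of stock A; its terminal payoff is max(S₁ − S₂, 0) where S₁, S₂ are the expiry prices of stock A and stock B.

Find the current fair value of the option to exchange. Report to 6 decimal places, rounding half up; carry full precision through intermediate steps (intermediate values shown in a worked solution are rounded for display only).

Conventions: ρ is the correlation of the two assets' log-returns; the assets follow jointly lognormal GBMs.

σ_eff = √(σ₁² + σ₂² − 2ρσ₁σ₂) = √(0.1348² + 0.5727² − 2·-0.3194·0.1348·0.5727) = 0.628865
d₁ = (ln(S₁/S₂) + (q₂ − q₁ + σ_eff²/2)T) / (σ_eff√T) = (ln(150.99/181.18) + (0.0 − 0.0 + 0.197736)·2.8617) / 1.063824 = 0.360570
d₂ = d₁ − σ_eff√T = 0.360570 − 1.063824 = -0.703254
N(d₁) = 0.640790,  N(d₂) = 0.240949
V = S₁·e^{−q₁T}·N(d₁) − S₂·e^{−q₂T}·N(d₂) = 96.752826 − 43.655112 = 53.097714
Key observation: pricing in stock B-units makes this a unit-strike call on the ratio S₁/S₂ — the risk-free rate cancels and cannot affect the value.

exchange price = 53.097714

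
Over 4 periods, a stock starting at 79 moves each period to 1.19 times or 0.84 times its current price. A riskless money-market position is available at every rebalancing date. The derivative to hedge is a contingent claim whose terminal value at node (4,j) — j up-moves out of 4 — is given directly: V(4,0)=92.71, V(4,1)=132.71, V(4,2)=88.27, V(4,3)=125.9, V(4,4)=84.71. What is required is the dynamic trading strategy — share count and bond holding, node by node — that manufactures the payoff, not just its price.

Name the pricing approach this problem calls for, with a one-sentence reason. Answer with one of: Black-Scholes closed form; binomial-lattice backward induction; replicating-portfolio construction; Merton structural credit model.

Key observation: the task asks for the hedge itself — share and bond holdings at every node of the 4-period tree on spot 79 with factors 1.19/0.84 — which is exactly what the replicating-portfolio construction produces.

framework: replicating-portfolio construction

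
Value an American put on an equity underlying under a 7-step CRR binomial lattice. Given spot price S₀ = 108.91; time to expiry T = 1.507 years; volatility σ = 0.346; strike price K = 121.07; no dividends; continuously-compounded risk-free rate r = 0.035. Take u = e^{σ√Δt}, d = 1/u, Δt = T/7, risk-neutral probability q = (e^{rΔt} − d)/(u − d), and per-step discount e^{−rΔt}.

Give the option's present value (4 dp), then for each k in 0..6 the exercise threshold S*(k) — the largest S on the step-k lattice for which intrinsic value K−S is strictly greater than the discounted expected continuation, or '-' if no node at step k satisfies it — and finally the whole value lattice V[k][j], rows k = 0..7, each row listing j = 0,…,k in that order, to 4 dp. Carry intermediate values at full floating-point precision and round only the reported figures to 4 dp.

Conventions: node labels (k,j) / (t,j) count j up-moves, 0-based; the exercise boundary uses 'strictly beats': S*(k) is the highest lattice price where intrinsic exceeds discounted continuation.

params: Δt=0.21529 u=1.17414 d=0.85168 q=0.48341 e^(-rΔt)=0.99249
t_7 payoffs: 85.6690 72.2656 53.7874 28.3131 0.0000 0.0000 0.0000 0.0000
t_6: node(6,0) S=41.5659 payoff=79.5041 vs cont=78.5952 → 79.5041 [stop]  node(6,1) S=57.3035 payoff=63.7665 vs cont=62.8577 → 63.7665 [stop]  node(6,2) S=78.9995 payoff=42.0705 vs cont=41.1617 → 42.0705 [stop]  node(6,3) S=108.9100 payoff=12.1600 vs cont=14.5166 → 14.5166 [wait]  node(6,4) S=150.1451 payoff=0.0000 vs cont=0.0000 → 0.0000 [wait]  node(6,5) S=206.9925 payoff=0.0000 vs cont=0.0000 → 0.0000 [wait]  node(6,6) S=285.3632 payoff=0.0000 vs cont=0.0000 → 0.0000 [wait]  ⇒ S*(6)=78.9995
t_5: node(5,0) S=48.8044 payoff=72.2656 vs cont=71.3567 → 72.2656 [stop]  node(5,1) S=67.2826 payoff=53.7874 vs cont=52.8786 → 53.7874 [stop]  node(5,2) S=92.7569 payoff=28.3131 vs cont=28.5349 → 28.5349 [wait]  node(5,3) S=127.8761 payoff=0.0000 vs cont=7.4429 → 7.4429 [wait]  node(5,4) S=176.2921 payoff=0.0000 vs cont=0.0000 → 0.0000 [wait]  node(5,5) S=243.0392 payoff=0.0000 vs cont=0.0000 → 0.0000 [wait]  ⇒ S*(5)=67.2826
t_4: node(4,0) S=57.3035 payoff=63.7665 vs cont=62.8577 → 63.7665 [stop]  node(4,1) S=78.9995 payoff=42.0705 vs cont=41.2681 → 42.0705 [stop]  node(4,2) S=108.9100 payoff=12.1600 vs cont=18.2012 → 18.2012 [wait]  node(4,3) S=150.1451 payoff=0.0000 vs cont=3.8161 → 3.8161 [wait]  node(4,4) S=206.9925 payoff=0.0000 vs cont=0.0000 → 0.0000 [wait]  ⇒ S*(4)=78.9995
t_3: node(3,0) S=67.2826 payoff=53.7874 vs cont=52.8786 → 53.7874 [stop]  node(3,1) S=92.7569 payoff=28.3131 vs cont=30.3028 → 30.3028 [wait]  node(3,2) S=127.8761 payoff=0.0000 vs cont=11.1629 → 11.1629 [wait]  node(3,3) S=176.2921 payoff=0.0000 vs cont=1.9566 → 1.9566 [wait]  ⇒ S*(3)=67.2826
t_2: node(2,0) S=78.9995 payoff=42.0705 vs cont=42.1162 → 42.1162 [wait]  node(2,1) S=108.9100 payoff=12.1600 vs cont=20.8924 → 20.8924 [wait]  node(2,2) S=150.1451 payoff=0.0000 vs cont=6.6621 → 6.6621 [wait]  ⇒ S*(2)=-
t_1: node(1,0) S=92.7569 payoff=28.3131 vs cont=31.6174 → 31.6174 [wait]  node(1,1) S=127.8761 payoff=0.0000 vs cont=13.9082 → 13.9082 [wait]  ⇒ S*(1)=-
t_0: node(0,0) S=108.9100 payoff=12.1600 vs cont=22.8836 → 22.8836 [wait]  ⇒ S*(0)=-

price = 22.8836
boundary = - - - 67.2826 78.9995 67.2826 78.9995
tree:
22.8836
31.6174 13.9082
42.1162 20.8924 6.6621
53.7874 30.3028 11.1629 1.9566
63.7665 42.0705 18.2012 3.8161 0.0000
72.2656 53.7874 28.5349 7.4429 0.0000 0.0000
79.5041 63.7665 42.0705 14.5166 0.0000 0.0000 0.0000
85.6690 72.2656 53.7874 28.3131 0.0000 0.0000 0.0000 0.0000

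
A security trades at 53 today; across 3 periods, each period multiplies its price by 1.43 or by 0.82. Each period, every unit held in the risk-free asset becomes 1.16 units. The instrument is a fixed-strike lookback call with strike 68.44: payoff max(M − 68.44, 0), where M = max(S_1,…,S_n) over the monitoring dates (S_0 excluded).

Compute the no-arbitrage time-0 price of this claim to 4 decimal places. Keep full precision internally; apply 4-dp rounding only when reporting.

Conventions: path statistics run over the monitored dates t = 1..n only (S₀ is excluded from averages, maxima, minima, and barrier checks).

Set p* = 0.5574 (from d < R < u); the path-dependent value is the discounted p*-expectation over all price paths.
Enumerate all 2^3 = 8 price paths (U = up ×1.43, D = down ×0.82); each path with k up-moves has probability p*^k·(1−p*)^(3−k).
DDD: M=43.4600, payoff=0.0000, prob=0.086717
UDD: M=75.7900, payoff=7.3500, prob=0.109199
DUD: M=62.1478, payoff=0.0000, prob=0.109199
UUD: M=108.3797, payoff=39.9397, prob=0.137509
DDU: M=50.9612, payoff=0.0000, prob=0.109199
UDU: M=88.8714, payoff=20.4314, prob=0.137509
DUU: M=88.8714, payoff=20.4314, prob=0.137509
UUU: M=154.9830, payoff=86.5430, prob=0.173160
Price = Σ prob·payoff / R^3 = 26.899462 / 1.560896 = 17.2333

price = 17.2333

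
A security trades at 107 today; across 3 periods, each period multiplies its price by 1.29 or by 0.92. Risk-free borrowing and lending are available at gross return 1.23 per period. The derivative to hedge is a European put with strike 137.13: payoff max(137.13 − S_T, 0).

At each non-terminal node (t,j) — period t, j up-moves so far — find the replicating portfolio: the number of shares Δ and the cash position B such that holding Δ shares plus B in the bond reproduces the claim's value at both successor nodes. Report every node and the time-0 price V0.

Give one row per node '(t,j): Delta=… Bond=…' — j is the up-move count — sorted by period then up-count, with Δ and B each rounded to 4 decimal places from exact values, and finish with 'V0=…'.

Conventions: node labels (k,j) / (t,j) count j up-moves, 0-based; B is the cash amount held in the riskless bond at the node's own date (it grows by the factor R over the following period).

(0,0): Delta=-0.1068 Bond=12.2735
(1,0): Delta=-0.5010 Bond=53.8965
(1,1): Delta=-0.0524 Bond=7.5867
(2,0): Delta=-1.0000 Bond=111.4878
(2,1): Delta=-0.4321 Bond=57.5452
(2,2): Delta=0.0000 Bond=0.0000
V0=0.8444

Arbitrage-free pricing uses the up-move probability p* = (R−d)/(u−d) = 0.8378, discounting each step at R = 1.23.
Terminal payoffs: V(3,0)=53.8104, V(3,1)=20.3014, V(3,2)=0.0000, V(3,3)=0.0000
  t=2,j=0: stock 90.5648 → up 116.8286 (V=20.3014), down 83.3196 (V=53.8104). Price 20.9230; hedge Δ=-1.0000, bond B=111.4878.
  t=2,j=1: stock 126.9876 → up 163.8140 (V=0.0000), down 116.8286 (V=20.3014). Price 2.6765; hedge Δ=-0.4321, bond B=57.5452.
  t=2,j=2: stock 178.0587 → up 229.6957 (V=0.0000), down 163.8140 (V=0.0000). Price 0.0000; hedge Δ=0.0000, bond B=0.0000.
  t=1,j=0: stock 98.4400 → up 126.9876 (V=2.6765), down 90.5648 (V=20.9230). Price 4.5816; hedge Δ=-0.5010, bond B=53.8965.
  t=1,j=1: stock 138.0300 → up 178.0587 (V=0.0000), down 126.9876 (V=2.6765). Price 0.3529; hedge Δ=-0.0524, bond B=7.5867.
  t=0,j=0: stock 107.0000 → up 138.0300 (V=0.3529), down 98.4400 (V=4.5816). Price 0.8444; hedge Δ=-0.1068, bond B=12.2735.
As a check, the time-0 holding Δ(0,0)·S0 + B(0,0) comes to 0.8444 — exactly V0.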